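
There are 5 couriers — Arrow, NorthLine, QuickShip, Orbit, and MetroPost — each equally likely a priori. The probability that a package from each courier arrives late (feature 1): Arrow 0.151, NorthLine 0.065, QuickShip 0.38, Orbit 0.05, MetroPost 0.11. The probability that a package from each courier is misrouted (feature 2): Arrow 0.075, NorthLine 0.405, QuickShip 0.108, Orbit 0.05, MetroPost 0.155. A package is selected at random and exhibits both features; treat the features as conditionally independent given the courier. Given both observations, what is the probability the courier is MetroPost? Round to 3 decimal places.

Since the prior is uniform, the posterior is proportional to the likelihood:
  Arrow: 0.151 × 0.075 = 0.011325
  NorthLine: 0.065 × 0.405 = 0.026325
  QuickShip: 0.38 × 0.108 = 0.04104
  Orbit: 0.05 × 0.05 = 0.0025
  MetroPost: 0.11 × 0.155 = 0.01705
Sum = 0.09824.
P(MetroPost | evidence) = 0.01705 / 0.09824 ≈ 0.174.

0.174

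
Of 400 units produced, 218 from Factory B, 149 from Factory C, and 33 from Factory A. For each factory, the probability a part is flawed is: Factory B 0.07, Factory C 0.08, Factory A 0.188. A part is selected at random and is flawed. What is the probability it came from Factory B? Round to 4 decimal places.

0.4571

Compute prior × likelihood for every hypothesis:
  Factory B: 0.545 × 0.07 = 0.03815
  Factory C: 0.3725 × 0.08 = 0.0298
  Factory A: 0.0825 × 0.188 = 0.01551
Total = 0.08346.
P(Factory B | evidence) = 0.03815 / 0.08346 ≈ 0.4571.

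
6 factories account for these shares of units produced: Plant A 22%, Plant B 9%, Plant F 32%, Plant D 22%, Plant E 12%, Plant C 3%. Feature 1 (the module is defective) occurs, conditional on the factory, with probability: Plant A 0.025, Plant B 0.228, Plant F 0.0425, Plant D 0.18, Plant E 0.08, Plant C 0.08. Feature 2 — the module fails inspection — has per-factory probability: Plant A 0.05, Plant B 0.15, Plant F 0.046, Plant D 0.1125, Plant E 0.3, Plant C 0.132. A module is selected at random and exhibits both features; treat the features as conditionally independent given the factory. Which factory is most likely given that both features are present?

Compute prior × likelihood for every hypothesis:
  Plant A: 0.22 × 0.025 × 0.05 = 0.000275
  Plant B: 0.09 × 0.228 × 0.15 = 0.003078
  Plant F: 0.32 × 0.0425 × 0.046 = 0.0006256
  Plant D: 0.22 × 0.18 × 0.1125 = 0.004455
  Plant E: 0.12 × 0.08 × 0.3 = 0.00288
  Plant C: 0.03 × 0.08 × 0.132 = 0.0003168
Normalizing constant = 0.0116304.
Largest term belongs to Plant D, so Plant D is most probable.

Plant D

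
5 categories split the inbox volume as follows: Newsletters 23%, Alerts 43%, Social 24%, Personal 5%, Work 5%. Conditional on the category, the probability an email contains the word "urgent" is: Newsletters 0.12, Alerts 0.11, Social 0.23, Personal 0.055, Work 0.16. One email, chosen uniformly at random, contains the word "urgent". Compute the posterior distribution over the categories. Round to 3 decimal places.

By Bayes' rule, posterior ∝ prior × likelihood:
  Newsletters: 0.23 × 0.12 = 0.0276
  Alerts: 0.43 × 0.11 = 0.0473
  Social: 0.24 × 0.23 = 0.0552
  Personal: 0.05 × 0.055 = 0.00275
  Work: 0.05 × 0.16 = 0.008
Total = 0.14085.
P(Newsletters | urgent-flag) = 0.0276/0.14085 ≈ 0.196
P(Alerts | urgent-flag) = 0.0473/0.14085 ≈ 0.336
P(Social | urgent-flag) = 0.0552/0.14085 ≈ 0.392
P(Personal | urgent-flag) = 0.00275/0.14085 ≈ 0.020
P(Work | urgent-flag) = 0.008/0.14085 ≈ 0.057

Newsletters 0.196, Alerts 0.336, Social 0.392, Personal 0.020, Work 0.057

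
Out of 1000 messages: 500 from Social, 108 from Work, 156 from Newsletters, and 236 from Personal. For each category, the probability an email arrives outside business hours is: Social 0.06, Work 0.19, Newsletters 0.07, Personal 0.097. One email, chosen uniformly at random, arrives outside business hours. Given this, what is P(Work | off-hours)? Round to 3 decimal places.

Prior × likelihood for each hypothesis:
  Social: 0.5 × 0.06 = 0.03
  Work: 0.108 × 0.19 = 0.02052
  Newsletters: 0.156 × 0.07 = 0.01092
  Personal: 0.236 × 0.097 = 0.022892
Total = 0.084332.
P(Work | evidence) = 0.02052 / 0.084332 ≈ 0.243.

0.243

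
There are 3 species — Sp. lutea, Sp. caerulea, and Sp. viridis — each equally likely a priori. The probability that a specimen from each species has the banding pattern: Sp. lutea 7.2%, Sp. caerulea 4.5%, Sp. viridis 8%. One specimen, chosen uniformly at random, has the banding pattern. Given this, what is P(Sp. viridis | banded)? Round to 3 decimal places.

With a uniform prior (1/3 each), posterior ∝ likelihood:
  Sp. lutea: 0.072
  Sp. caerulea: 0.045
  Sp. viridis: 0.08
Sum = 0.197.
P(Sp. viridis | evidence) = 0.08 / 0.197 ≈ 0.406.

0.406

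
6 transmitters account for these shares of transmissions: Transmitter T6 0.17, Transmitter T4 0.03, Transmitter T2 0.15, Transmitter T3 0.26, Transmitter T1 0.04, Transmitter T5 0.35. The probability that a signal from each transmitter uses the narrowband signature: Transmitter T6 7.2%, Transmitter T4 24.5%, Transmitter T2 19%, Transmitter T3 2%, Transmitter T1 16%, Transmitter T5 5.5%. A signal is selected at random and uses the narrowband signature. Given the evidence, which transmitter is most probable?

Transmitter T2

By Bayes' rule, posterior ∝ prior × likelihood:
  Transmitter T6: 0.17 × 0.072 = 0.01224
  Transmitter T4: 0.03 × 0.245 = 0.00735
  Transmitter T2: 0.15 × 0.19 = 0.0285
  Transmitter T3: 0.26 × 0.02 = 0.0052
  Transmitter T1: 0.04 × 0.16 = 0.0064
  Transmitter T5: 0.35 × 0.055 = 0.01925
Total = 0.07894.
Largest term belongs to Transmitter T2, so Transmitter T2 is most probable.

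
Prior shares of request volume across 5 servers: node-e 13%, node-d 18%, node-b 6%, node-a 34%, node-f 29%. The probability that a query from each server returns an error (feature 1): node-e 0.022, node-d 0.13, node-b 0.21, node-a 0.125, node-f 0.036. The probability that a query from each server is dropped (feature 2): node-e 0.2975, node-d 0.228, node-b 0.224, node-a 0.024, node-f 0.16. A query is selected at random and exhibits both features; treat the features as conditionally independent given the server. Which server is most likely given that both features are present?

Compute prior × likelihood for every hypothesis:
  node-e: 0.13 × 0.022 × 0.2975 = 0.00085085
  node-d: 0.18 × 0.13 × 0.228 = 0.0053352
  node-b: 0.06 × 0.21 × 0.224 = 0.0028224
  node-a: 0.34 × 0.125 × 0.024 = 0.00102
  node-f: 0.29 × 0.036 × 0.16 = 0.0016704
Normalizing constant = 0.01169885.
Largest term belongs to node-d, so node-d is most probable.

node-d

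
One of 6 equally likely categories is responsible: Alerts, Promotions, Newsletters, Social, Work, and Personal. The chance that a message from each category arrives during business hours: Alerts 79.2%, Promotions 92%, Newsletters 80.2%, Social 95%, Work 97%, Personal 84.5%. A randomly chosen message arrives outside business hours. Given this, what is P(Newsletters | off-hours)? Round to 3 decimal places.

Taking complements, P(off-hours | each) = Alerts 0.208, Promotions 0.08, Newsletters 0.198, Social 0.05, Work 0.03, Personal 0.155.
With a uniform prior (1/6 each), posterior ∝ likelihood:
  Alerts: 0.208
  Promotions: 0.08
  Newsletters: 0.198
  Social: 0.05
  Work: 0.03
  Personal: 0.155
Total = 0.721.
P(Newsletters | evidence) = 0.198 / 0.721 ≈ 0.275.

0.275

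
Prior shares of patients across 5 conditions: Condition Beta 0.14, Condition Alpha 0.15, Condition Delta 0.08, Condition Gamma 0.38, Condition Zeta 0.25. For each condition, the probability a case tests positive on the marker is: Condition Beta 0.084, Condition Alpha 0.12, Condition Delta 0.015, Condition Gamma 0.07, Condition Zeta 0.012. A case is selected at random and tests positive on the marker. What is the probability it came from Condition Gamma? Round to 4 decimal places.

0.4392

Unnormalized posteriors (prior × likelihood):
  Condition Beta: 0.14 × 0.084 = 0.01176
  Condition Alpha: 0.15 × 0.12 = 0.018
  Condition Delta: 0.08 × 0.015 = 0.0012
  Condition Gamma: 0.38 × 0.07 = 0.0266
  Condition Zeta: 0.25 × 0.012 = 0.003
Normalizing constant = 0.06056.
P(Condition Gamma | evidence) = 0.0266 / 0.06056 ≈ 0.4392.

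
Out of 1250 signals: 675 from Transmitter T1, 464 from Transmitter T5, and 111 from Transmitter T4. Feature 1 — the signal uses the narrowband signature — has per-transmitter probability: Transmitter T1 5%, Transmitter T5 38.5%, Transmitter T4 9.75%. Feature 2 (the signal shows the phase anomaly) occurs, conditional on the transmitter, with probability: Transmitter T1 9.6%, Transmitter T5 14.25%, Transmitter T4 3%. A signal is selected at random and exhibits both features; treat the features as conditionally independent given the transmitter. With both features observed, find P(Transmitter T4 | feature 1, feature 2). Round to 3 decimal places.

Unnormalized posteriors (prior × likelihood):
  Transmitter T1: 0.54 × 0.05 × 0.096 = 0.002592
  Transmitter T5: 0.3712 × 0.385 × 0.1425 = 0.02036496
  Transmitter T4: 0.0888 × 0.0975 × 0.03 = 0.00025974
Sum = 0.0232167.
P(Transmitter T4 | evidence) = 0.00025974 / 0.0232167 ≈ 0.011.

0.011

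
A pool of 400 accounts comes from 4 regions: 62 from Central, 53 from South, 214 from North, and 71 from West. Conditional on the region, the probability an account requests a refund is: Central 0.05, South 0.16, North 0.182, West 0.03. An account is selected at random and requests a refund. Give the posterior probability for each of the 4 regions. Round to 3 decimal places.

Central 0.059, South 0.161, North 0.740, West 0.040

Unnormalized posteriors (prior × likelihood):
  Central: 0.155 × 0.05 = 0.00775
  South: 0.1325 × 0.16 = 0.0212
  North: 0.535 × 0.182 = 0.09737
  West: 0.1775 × 0.03 = 0.005325
Total = 0.131645.
P(Central | refund) = 0.00775/0.131645 ≈ 0.059
P(South | refund) = 0.0212/0.131645 ≈ 0.161
P(North | refund) = 0.09737/0.131645 ≈ 0.740
P(West | refund) = 0.005325/0.131645 ≈ 0.040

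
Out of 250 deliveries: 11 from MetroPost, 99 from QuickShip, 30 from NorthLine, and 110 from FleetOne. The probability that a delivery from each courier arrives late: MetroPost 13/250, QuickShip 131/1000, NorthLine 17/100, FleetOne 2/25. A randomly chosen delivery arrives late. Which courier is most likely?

Unnormalized posteriors (prior × likelihood):
  MetroPost: 0.044 × 0.052 = 0.002288
  QuickShip: 0.396 × 0.131 = 0.051876
  NorthLine: 0.12 × 0.17 = 0.0204
  FleetOne: 0.44 × 0.08 = 0.0352
Total = 0.109764.
Largest term belongs to QuickShip, so QuickShip is most probable.

QuickShip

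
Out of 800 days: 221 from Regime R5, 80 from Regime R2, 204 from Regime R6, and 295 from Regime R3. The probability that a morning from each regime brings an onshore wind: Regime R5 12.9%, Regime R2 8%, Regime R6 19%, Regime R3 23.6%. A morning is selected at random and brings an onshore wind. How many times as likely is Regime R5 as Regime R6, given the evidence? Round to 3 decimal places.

0.736

Compute prior × likelihood for every hypothesis:
  Regime R5: 0.27625 × 0.129 = 0.03563625
  Regime R2: 0.1 × 0.08 = 0.008
  Regime R6: 0.255 × 0.19 = 0.04845
  Regime R3: 0.36875 × 0.236 = 0.087025
Sum = 0.17911125.
The ratio is 0.03563625 / 0.04845 (the normalizer cancels) = 0.736.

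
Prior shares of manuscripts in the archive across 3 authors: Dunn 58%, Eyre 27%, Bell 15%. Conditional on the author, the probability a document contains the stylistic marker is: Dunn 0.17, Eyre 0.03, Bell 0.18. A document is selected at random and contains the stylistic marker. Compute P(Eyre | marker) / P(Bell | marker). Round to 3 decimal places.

0.300

Compute prior × likelihood for every hypothesis:
  Dunn: 0.58 × 0.17 = 0.0986
  Eyre: 0.27 × 0.03 = 0.0081
  Bell: 0.15 × 0.18 = 0.027
Normalizing constant = 0.1337.
The ratio is 0.0081 / 0.027 (the normalizer cancels) = 0.300.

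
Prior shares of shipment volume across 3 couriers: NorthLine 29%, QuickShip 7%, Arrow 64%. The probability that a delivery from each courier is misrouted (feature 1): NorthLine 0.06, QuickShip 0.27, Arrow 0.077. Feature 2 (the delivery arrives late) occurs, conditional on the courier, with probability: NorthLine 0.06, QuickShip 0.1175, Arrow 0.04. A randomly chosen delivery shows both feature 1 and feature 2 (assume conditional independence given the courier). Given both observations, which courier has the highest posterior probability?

QuickShip

Prior × likelihood for each hypothesis:
  NorthLine: 0.29 × 0.06 × 0.06 = 0.001044
  QuickShip: 0.07 × 0.27 × 0.1175 = 0.00222075
  Arrow: 0.64 × 0.077 × 0.04 = 0.0019712
Total = 0.00523595.
Largest term belongs to QuickShip, so QuickShip is most probable.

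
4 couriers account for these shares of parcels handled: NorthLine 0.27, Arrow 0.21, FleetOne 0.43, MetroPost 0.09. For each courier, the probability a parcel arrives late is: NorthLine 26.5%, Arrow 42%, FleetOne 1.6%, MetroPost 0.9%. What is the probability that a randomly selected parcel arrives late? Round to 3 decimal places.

Prior × likelihood for each hypothesis:
  NorthLine: 0.27 × 0.265 = 0.07155
  Arrow: 0.21 × 0.42 = 0.0882
  FleetOne: 0.43 × 0.016 = 0.00688
  MetroPost: 0.09 × 0.009 = 0.00081
P(late) = 0.07155 + 0.0882 + 0.00688 + 0.00081 = 0.16744 → 0.167.

0.167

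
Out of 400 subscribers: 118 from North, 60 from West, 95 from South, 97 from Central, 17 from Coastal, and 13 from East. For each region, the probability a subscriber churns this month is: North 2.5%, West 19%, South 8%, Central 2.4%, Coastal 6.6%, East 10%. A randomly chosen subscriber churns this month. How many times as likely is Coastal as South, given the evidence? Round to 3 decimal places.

0.148

Prior × likelihood for each hypothesis:
  North: 0.295 × 0.025 = 0.007375
  West: 0.15 × 0.19 = 0.0285
  South: 0.2375 × 0.08 = 0.019
  Central: 0.2425 × 0.024 = 0.00582
  Coastal: 0.0425 × 0.066 = 0.002805
  East: 0.0325 × 0.1 = 0.00325
Normalizing constant = 0.06675.
The ratio is 0.002805 / 0.019 (the normalizer cancels) = 0.148.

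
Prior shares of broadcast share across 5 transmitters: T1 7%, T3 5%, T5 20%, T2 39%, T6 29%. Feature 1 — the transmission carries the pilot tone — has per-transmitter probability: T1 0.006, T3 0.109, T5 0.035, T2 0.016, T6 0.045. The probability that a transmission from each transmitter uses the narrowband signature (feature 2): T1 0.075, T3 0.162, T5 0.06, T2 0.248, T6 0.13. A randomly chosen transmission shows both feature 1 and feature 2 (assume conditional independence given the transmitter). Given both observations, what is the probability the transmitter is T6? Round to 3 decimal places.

Compute prior × likelihood for every hypothesis:
  T1: 0.07 × 0.006 × 0.075 = 0.0000315
  T3: 0.05 × 0.109 × 0.162 = 0.0008829
  T5: 0.2 × 0.035 × 0.06 = 0.00042
  T2: 0.39 × 0.016 × 0.248 = 0.00154752
  T6: 0.29 × 0.045 × 0.13 = 0.0016965
Sum = 0.00457842.
P(T6 | evidence) = 0.0016965 / 0.00457842 ≈ 0.371.

0.371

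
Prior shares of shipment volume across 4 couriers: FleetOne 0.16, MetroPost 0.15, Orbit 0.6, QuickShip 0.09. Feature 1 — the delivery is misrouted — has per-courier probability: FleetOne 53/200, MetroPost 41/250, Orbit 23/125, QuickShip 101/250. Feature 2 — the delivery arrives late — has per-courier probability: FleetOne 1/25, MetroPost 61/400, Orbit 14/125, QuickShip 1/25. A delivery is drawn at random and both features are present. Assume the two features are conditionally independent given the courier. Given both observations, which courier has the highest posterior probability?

Orbit

By Bayes' rule, posterior ∝ prior × likelihood:
  FleetOne: 0.16 × 0.265 × 0.04 = 0.001696
  MetroPost: 0.15 × 0.164 × 0.1525 = 0.0037515
  Orbit: 0.6 × 0.184 × 0.112 = 0.0123648
  QuickShip: 0.09 × 0.404 × 0.04 = 0.0014544
Normalizing constant = 0.0192667.
Largest term belongs to Orbit, so Orbit is most probable.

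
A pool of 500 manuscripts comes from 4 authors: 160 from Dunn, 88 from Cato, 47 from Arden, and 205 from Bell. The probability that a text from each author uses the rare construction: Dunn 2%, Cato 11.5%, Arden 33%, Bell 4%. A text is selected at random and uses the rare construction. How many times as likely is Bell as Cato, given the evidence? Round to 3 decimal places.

Compute prior × likelihood for every hypothesis:
  Dunn: 0.32 × 0.02 = 0.0064
  Cato: 0.176 × 0.115 = 0.02024
  Arden: 0.094 × 0.33 = 0.03102
  Bell: 0.41 × 0.04 = 0.0164
Sum = 0.07406.
The ratio is 0.0164 / 0.02024 (the normalizer cancels) = 0.810.

0.810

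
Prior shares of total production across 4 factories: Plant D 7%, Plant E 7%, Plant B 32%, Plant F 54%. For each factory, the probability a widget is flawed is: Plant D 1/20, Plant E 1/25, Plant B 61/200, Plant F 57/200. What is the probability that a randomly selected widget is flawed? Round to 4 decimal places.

0.2578

Prior × likelihood for each hypothesis:
  Plant D: 0.07 × 0.05 = 0.0035
  Plant E: 0.07 × 0.04 = 0.0028
  Plant B: 0.32 × 0.305 = 0.0976
  Plant F: 0.54 × 0.285 = 0.1539
P(flawed) = 0.0035 + 0.0028 + 0.0976 + 0.1539 = 0.2578 → 0.2578.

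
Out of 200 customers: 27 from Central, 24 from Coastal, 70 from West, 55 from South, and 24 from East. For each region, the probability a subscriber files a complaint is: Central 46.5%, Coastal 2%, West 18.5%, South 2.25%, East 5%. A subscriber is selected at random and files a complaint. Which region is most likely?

Prior × likelihood for each hypothesis:
  Central: 0.135 × 0.465 = 0.062775
  Coastal: 0.12 × 0.02 = 0.0024
  West: 0.35 × 0.185 = 0.06475
  South: 0.275 × 0.0225 = 0.0061875
  East: 0.12 × 0.05 = 0.006
Sum = 0.1421125.
Largest term belongs to West, so West is most probable.

West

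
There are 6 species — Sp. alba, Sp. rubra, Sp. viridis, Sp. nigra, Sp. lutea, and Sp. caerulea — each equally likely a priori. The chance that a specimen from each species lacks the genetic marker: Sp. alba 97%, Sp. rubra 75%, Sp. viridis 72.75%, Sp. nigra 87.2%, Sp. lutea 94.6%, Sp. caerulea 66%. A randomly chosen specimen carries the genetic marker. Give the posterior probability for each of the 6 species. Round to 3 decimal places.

Taking complements, P(marker | each) = Sp. alba 0.03, Sp. rubra 0.25, Sp. viridis 0.2725, Sp. nigra 0.128, Sp. lutea 0.054, Sp. caerulea 0.34.
With a uniform prior (1/6 each), posterior ∝ likelihood:
  Sp. alba: 0.03
  Sp. rubra: 0.25
  Sp. viridis: 0.2725
  Sp. nigra: 0.128
  Sp. lutea: 0.054
  Sp. caerulea: 0.34
Normalizing constant = 1.0745.
P(Sp. alba | marker) = 0.03/1.0745 ≈ 0.028
P(Sp. rubra | marker) = 0.25/1.0745 ≈ 0.233
P(Sp. viridis | marker) = 0.2725/1.0745 ≈ 0.254
P(Sp. nigra | marker) = 0.128/1.0745 ≈ 0.119
P(Sp. lutea | marker) = 0.054/1.0745 ≈ 0.050
P(Sp. caerulea | marker) = 0.34/1.0745 ≈ 0.316
(Check: 0.028+0.233+0.254+0.119+0.050+0.316 = 1.000.)

Sp. alba 0.028, Sp. rubra 0.233, Sp. viridis 0.254, Sp. nigra 0.119, Sp. lutea 0.050, Sp. caerulea 0.316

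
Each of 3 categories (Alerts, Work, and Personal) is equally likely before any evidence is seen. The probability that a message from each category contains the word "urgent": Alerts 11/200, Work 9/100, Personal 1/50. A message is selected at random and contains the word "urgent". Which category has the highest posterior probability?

Work

With a uniform prior (1/3 each), posterior ∝ likelihood:
  Alerts: 0.055
  Work: 0.09
  Personal: 0.02
Sum = 0.165.
Largest term belongs to Work, so Work is most probable.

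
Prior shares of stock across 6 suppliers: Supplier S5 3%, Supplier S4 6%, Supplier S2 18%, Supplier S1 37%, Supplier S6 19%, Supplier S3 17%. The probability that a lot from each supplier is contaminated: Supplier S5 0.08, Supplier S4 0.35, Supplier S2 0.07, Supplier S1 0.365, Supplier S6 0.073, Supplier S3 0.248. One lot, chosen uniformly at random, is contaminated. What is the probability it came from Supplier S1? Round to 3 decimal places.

Unnormalized posteriors (prior × likelihood):
  Supplier S5: 0.03 × 0.08 = 0.0024
  Supplier S4: 0.06 × 0.35 = 0.021
  Supplier S2: 0.18 × 0.07 = 0.0126
  Supplier S1: 0.37 × 0.365 = 0.13505
  Supplier S6: 0.19 × 0.073 = 0.01387
  Supplier S3: 0.17 × 0.248 = 0.04216
Normalizing constant = 0.22708.
P(Supplier S1 | evidence) = 0.13505 / 0.22708 ≈ 0.595.

0.595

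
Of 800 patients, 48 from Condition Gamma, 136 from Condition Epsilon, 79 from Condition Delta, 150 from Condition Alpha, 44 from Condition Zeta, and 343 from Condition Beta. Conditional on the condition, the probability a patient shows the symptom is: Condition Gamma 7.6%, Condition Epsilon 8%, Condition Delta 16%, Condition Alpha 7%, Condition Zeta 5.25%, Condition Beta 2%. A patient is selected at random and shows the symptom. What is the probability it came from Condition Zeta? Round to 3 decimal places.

By Bayes' rule, posterior ∝ prior × likelihood:
  Condition Gamma: 0.06 × 0.076 = 0.00456
  Condition Epsilon: 0.17 × 0.08 = 0.0136
  Condition Delta: 0.09875 × 0.16 = 0.0158
  Condition Alpha: 0.1875 × 0.07 = 0.013125
  Condition Zeta: 0.055 × 0.0525 = 0.0028875
  Condition Beta: 0.42875 × 0.02 = 0.008575
Sum = 0.0585475.
P(Condition Zeta | evidence) = 0.0028875 / 0.0585475 ≈ 0.049.

0.049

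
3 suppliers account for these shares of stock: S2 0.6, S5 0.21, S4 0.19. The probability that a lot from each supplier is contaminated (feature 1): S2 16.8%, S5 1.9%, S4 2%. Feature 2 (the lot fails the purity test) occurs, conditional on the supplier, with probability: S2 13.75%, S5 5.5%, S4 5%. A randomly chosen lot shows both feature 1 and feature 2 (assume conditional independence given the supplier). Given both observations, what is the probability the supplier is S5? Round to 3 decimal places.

Prior × likelihood for each hypothesis:
  S2: 0.6 × 0.168 × 0.1375 = 0.01386
  S5: 0.21 × 0.019 × 0.055 = 0.00021945
  S4: 0.19 × 0.02 × 0.05 = 0.00019
Normalizing constant = 0.01426945.
P(S5 | evidence) = 0.00021945 / 0.01426945 ≈ 0.015.

0.015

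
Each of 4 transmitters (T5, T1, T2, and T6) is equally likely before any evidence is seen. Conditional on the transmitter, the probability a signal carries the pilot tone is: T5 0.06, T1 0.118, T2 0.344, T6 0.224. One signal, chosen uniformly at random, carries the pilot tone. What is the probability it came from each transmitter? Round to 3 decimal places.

Since the prior is uniform, the posterior is proportional to the likelihood:
  T5: 0.06
  T1: 0.118
  T2: 0.344
  T6: 0.224
Normalizing constant = 0.746.
P(T5 | pilot) = 0.06/0.746 ≈ 0.080
P(T1 | pilot) = 0.118/0.746 ≈ 0.158
P(T2 | pilot) = 0.344/0.746 ≈ 0.461
P(T6 | pilot) = 0.224/0.746 ≈ 0.300

T5 0.080, T1 0.158, T2 0.461, T6 0.300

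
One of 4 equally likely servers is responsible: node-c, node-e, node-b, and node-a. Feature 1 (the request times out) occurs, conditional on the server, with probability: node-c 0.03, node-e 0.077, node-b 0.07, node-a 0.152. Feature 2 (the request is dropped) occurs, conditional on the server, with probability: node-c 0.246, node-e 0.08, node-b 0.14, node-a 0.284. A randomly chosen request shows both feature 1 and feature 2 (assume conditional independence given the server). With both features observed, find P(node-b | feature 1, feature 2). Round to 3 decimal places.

Since the prior is uniform, the posterior is proportional to the likelihood:
  node-c: 0.03 × 0.246 = 0.00738
  node-e: 0.077 × 0.08 = 0.00616
  node-b: 0.07 × 0.14 = 0.0098
  node-a: 0.152 × 0.284 = 0.043168
Total = 0.066508.
P(node-b | evidence) = 0.0098 / 0.066508 ≈ 0.147.

0.147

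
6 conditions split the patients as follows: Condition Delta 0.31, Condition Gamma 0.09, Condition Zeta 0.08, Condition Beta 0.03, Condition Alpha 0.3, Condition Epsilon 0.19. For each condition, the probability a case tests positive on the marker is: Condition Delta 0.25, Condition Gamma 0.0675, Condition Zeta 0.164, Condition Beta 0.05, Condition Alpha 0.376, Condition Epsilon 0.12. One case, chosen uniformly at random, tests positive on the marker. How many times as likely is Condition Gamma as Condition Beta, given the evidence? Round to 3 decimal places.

4.050

By Bayes' rule, posterior ∝ prior × likelihood:
  Condition Delta: 0.31 × 0.25 = 0.0775
  Condition Gamma: 0.09 × 0.0675 = 0.006075
  Condition Zeta: 0.08 × 0.164 = 0.01312
  Condition Beta: 0.03 × 0.05 = 0.0015
  Condition Alpha: 0.3 × 0.376 = 0.1128
  Condition Epsilon: 0.19 × 0.12 = 0.0228
Sum = 0.233795.
The ratio is 0.006075 / 0.0015 (the normalizer cancels) = 4.050.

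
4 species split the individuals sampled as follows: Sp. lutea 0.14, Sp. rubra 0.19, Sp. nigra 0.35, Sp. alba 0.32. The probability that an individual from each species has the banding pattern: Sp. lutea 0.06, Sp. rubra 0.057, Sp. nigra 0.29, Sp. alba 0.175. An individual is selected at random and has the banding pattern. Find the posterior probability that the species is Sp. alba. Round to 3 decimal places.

Compute prior × likelihood for every hypothesis:
  Sp. lutea: 0.14 × 0.06 = 0.0084
  Sp. rubra: 0.19 × 0.057 = 0.01083
  Sp. nigra: 0.35 × 0.29 = 0.1015
  Sp. alba: 0.32 × 0.175 = 0.056
Total = 0.17673.
P(Sp. alba | evidence) = 0.056 / 0.17673 ≈ 0.317.

0.317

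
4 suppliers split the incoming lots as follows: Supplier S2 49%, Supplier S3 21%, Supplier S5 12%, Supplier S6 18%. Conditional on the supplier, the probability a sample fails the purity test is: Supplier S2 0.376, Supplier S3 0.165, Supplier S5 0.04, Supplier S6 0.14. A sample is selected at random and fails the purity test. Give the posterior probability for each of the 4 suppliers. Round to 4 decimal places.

Unnormalized posteriors (prior × likelihood):
  Supplier S2: 0.49 × 0.376 = 0.18424
  Supplier S3: 0.21 × 0.165 = 0.03465
  Supplier S5: 0.12 × 0.04 = 0.0048
  Supplier S6: 0.18 × 0.14 = 0.0252
Total = 0.24889.
P(Supplier S2 | off-spec) = 0.18424/0.24889 ≈ 0.7402
P(Supplier S3 | off-spec) = 0.03465/0.24889 ≈ 0.1392
P(Supplier S5 | off-spec) = 0.0048/0.24889 ≈ 0.0193
P(Supplier S6 | off-spec) = 0.0252/0.24889 ≈ 0.1012

Supplier S2 0.7402, Supplier S3 0.1392, Supplier S5 0.0193, Supplier S6 0.1012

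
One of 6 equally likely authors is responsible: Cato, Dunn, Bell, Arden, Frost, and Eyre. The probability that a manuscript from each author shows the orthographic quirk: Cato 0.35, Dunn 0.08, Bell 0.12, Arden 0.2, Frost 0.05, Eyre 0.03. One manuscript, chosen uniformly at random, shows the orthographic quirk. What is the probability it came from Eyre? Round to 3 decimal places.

With a uniform prior (1/6 each), posterior ∝ likelihood:
  Cato: 0.35
  Dunn: 0.08
  Bell: 0.12
  Arden: 0.2
  Frost: 0.05
  Eyre: 0.03
Normalizing constant = 0.83.
P(Eyre | evidence) = 0.03 / 0.83 ≈ 0.036.

0.036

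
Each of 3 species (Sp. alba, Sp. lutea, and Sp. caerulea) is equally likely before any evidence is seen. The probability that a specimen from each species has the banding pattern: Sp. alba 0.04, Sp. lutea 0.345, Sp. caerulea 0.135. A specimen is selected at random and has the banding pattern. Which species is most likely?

With a uniform prior (1/3 each), posterior ∝ likelihood:
  Sp. alba: 0.04
  Sp. lutea: 0.345
  Sp. caerulea: 0.135
Sum = 0.52.
Largest term belongs to Sp. lutea, so Sp. lutea is most probable.

Sp. lutea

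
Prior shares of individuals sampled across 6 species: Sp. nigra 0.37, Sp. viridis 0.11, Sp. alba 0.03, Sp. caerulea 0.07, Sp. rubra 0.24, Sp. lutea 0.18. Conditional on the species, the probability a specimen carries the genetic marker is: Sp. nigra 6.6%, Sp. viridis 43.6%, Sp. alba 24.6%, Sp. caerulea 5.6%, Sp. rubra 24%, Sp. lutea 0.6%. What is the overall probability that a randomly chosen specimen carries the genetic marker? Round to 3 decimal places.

Prior × likelihood for each hypothesis:
  Sp. nigra: 0.37 × 0.066 = 0.02442
  Sp. viridis: 0.11 × 0.436 = 0.04796
  Sp. alba: 0.03 × 0.246 = 0.00738
  Sp. caerulea: 0.07 × 0.056 = 0.00392
  Sp. rubra: 0.24 × 0.24 = 0.0576
  Sp. lutea: 0.18 × 0.006 = 0.00108
P(marker) = 0.02442 + 0.04796 + 0.00738 + 0.00392 + 0.0576 + 0.00108 = 0.14236 → 0.142.

0.142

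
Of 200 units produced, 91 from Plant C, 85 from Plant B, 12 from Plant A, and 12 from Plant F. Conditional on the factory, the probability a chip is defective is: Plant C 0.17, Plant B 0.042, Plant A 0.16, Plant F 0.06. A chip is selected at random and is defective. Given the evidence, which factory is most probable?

Compute prior × likelihood for every hypothesis:
  Plant C: 0.455 × 0.17 = 0.07735
  Plant B: 0.425 × 0.042 = 0.01785
  Plant A: 0.06 × 0.16 = 0.0096
  Plant F: 0.06 × 0.06 = 0.0036
Total = 0.1084.
Largest term belongs to Plant C, so Plant C is most probable.

Plant C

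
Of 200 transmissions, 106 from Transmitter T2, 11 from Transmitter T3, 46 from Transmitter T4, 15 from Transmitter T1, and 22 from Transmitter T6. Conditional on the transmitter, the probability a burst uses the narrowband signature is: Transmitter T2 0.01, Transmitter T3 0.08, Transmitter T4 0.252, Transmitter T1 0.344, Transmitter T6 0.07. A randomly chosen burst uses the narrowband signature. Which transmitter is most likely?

By Bayes' rule, posterior ∝ prior × likelihood:
  Transmitter T2: 0.53 × 0.01 = 0.0053
  Transmitter T3: 0.055 × 0.08 = 0.0044
  Transmitter T4: 0.23 × 0.252 = 0.05796
  Transmitter T1: 0.075 × 0.344 = 0.0258
  Transmitter T6: 0.11 × 0.07 = 0.0077
Total = 0.10116.
Largest term belongs to Transmitter T4, so Transmitter T4 is most probable.

Transmitter T4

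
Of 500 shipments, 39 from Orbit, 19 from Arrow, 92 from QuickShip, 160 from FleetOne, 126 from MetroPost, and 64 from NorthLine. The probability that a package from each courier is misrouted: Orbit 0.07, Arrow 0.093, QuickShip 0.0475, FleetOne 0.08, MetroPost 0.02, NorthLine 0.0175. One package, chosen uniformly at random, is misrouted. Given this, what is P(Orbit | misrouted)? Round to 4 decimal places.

Unnormalized posteriors (prior × likelihood):
  Orbit: 0.078 × 0.07 = 0.00546
  Arrow: 0.038 × 0.093 = 0.003534
  QuickShip: 0.184 × 0.0475 = 0.00874
  FleetOne: 0.32 × 0.08 = 0.0256
  MetroPost: 0.252 × 0.02 = 0.00504
  NorthLine: 0.128 × 0.0175 = 0.00224
Normalizing constant = 0.050614.
P(Orbit | evidence) = 0.00546 / 0.050614 ≈ 0.1079.

0.1079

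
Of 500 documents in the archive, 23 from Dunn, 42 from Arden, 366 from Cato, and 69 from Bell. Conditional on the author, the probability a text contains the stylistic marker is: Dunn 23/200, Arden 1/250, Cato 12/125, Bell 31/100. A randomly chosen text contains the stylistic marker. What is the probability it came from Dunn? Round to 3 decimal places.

0.045

Unnormalized posteriors (prior × likelihood):
  Dunn: 0.046 × 0.115 = 0.00529
  Arden: 0.084 × 0.004 = 0.000336
  Cato: 0.732 × 0.096 = 0.070272
  Bell: 0.138 × 0.31 = 0.04278
Normalizing constant = 0.118678.
P(Dunn | evidence) = 0.00529 / 0.118678 ≈ 0.045.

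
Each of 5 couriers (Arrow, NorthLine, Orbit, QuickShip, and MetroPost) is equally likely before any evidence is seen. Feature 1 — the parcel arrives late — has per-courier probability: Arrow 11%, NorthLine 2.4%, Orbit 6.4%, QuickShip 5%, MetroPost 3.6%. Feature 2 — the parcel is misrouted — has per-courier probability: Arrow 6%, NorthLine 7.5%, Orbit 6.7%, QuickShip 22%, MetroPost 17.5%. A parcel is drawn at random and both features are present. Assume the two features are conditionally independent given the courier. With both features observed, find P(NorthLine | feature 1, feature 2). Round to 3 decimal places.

Since the prior is uniform, the posterior is proportional to the likelihood:
  Arrow: 0.11 × 0.06 = 0.0066
  NorthLine: 0.024 × 0.075 = 0.0018
  Orbit: 0.064 × 0.067 = 0.004288
  QuickShip: 0.05 × 0.22 = 0.011
  MetroPost: 0.036 × 0.175 = 0.0063
Total = 0.029988.
P(NorthLine | evidence) = 0.0018 / 0.029988 ≈ 0.060.

0.060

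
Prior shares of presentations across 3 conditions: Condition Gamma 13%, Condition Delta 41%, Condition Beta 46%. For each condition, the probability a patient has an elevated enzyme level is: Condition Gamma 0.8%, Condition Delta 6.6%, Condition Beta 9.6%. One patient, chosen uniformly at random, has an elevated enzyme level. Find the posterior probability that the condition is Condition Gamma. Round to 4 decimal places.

0.0144

Compute prior × likelihood for every hypothesis:
  Condition Gamma: 0.13 × 0.008 = 0.00104
  Condition Delta: 0.41 × 0.066 = 0.02706
  Condition Beta: 0.46 × 0.096 = 0.04416
Sum = 0.07226.
P(Condition Gamma | evidence) = 0.00104 / 0.07226 ≈ 0.0144.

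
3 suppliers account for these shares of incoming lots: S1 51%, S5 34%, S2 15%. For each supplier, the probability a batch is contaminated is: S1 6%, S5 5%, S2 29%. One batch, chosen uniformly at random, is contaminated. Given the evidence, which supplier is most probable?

Compute prior × likelihood for every hypothesis:
  S1: 0.51 × 0.06 = 0.0306
  S5: 0.34 × 0.05 = 0.017
  S2: 0.15 × 0.29 = 0.0435
Total = 0.0911.
Largest term belongs to S2, so S2 is most probable.

S2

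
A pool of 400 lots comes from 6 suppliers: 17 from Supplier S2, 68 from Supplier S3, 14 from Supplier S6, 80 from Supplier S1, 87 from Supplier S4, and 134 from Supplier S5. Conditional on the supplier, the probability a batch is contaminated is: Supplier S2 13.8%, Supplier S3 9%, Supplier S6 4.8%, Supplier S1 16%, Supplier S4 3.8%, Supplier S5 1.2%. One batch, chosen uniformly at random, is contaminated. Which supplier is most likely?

Supplier S1

Prior × likelihood for each hypothesis:
  Supplier S2: 0.0425 × 0.138 = 0.005865
  Supplier S3: 0.17 × 0.09 = 0.0153
  Supplier S6: 0.035 × 0.048 = 0.00168
  Supplier S1: 0.2 × 0.16 = 0.032
  Supplier S4: 0.2175 × 0.038 = 0.008265
  Supplier S5: 0.335 × 0.012 = 0.00402
Normalizing constant = 0.06713.
Largest term belongs to Supplier S1, so Supplier S1 is most probable.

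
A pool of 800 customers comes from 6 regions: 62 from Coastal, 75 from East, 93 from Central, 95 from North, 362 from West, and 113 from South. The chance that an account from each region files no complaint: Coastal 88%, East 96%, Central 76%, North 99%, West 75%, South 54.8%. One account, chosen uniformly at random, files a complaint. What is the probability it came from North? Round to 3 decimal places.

Taking complements, P(complaint | each) = Coastal 0.12, East 0.04, Central 0.24, North 0.01, West 0.25, South 0.452.
Unnormalized posteriors (prior × likelihood):
  Coastal: 0.0775 × 0.12 = 0.0093
  East: 0.09375 × 0.04 = 0.00375
  Central: 0.11625 × 0.24 = 0.0279
  North: 0.11875 × 0.01 = 0.0011875
  West: 0.4525 × 0.25 = 0.113125
  South: 0.14125 × 0.452 = 0.063845
Normalizing constant = 0.2191075.
P(North | evidence) = 0.0011875 / 0.2191075 ≈ 0.005.

0.005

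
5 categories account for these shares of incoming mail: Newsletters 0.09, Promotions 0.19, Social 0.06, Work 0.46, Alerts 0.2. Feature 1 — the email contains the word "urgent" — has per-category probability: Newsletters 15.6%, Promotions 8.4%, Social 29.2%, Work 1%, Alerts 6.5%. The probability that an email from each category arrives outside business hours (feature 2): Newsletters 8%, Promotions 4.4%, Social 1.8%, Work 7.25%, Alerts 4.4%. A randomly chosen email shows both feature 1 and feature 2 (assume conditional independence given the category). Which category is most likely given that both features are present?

Unnormalized posteriors (prior × likelihood):
  Newsletters: 0.09 × 0.156 × 0.08 = 0.0011232
  Promotions: 0.19 × 0.084 × 0.044 = 0.00070224
  Social: 0.06 × 0.292 × 0.018 = 0.00031536
  Work: 0.46 × 0.01 × 0.0725 = 0.0003335
  Alerts: 0.2 × 0.065 × 0.044 = 0.000572
Normalizing constant = 0.0030463.
Largest term belongs to Newsletters, so Newsletters is most probable.

Newsletters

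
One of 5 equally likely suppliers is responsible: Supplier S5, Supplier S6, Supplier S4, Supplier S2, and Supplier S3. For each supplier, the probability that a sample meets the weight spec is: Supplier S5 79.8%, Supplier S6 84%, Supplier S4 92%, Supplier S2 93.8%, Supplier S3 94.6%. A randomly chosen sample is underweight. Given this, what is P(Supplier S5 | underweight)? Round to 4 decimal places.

0.3620

Taking complements, P(underweight | each) = Supplier S5 0.202, Supplier S6 0.16, Supplier S4 0.08, Supplier S2 0.062, Supplier S3 0.054.
Since the prior is uniform, the posterior is proportional to the likelihood:
  Supplier S5: 0.202
  Supplier S6: 0.16
  Supplier S4: 0.08
  Supplier S2: 0.062
  Supplier S3: 0.054
Total = 0.558.
P(Supplier S5 | evidence) = 0.202 / 0.558 ≈ 0.3620.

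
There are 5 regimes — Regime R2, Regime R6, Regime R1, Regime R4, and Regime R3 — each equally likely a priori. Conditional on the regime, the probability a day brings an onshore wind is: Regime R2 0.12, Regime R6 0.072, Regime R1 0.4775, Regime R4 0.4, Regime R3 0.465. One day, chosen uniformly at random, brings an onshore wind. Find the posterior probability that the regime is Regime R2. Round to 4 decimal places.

With a uniform prior (1/5 each), posterior ∝ likelihood:
  Regime R2: 0.12
  Regime R6: 0.072
  Regime R1: 0.4775
  Regime R4: 0.4
  Regime R3: 0.465
Sum = 1.5345.
P(Regime R2 | evidence) = 0.12 / 1.5345 ≈ 0.0782.

0.0782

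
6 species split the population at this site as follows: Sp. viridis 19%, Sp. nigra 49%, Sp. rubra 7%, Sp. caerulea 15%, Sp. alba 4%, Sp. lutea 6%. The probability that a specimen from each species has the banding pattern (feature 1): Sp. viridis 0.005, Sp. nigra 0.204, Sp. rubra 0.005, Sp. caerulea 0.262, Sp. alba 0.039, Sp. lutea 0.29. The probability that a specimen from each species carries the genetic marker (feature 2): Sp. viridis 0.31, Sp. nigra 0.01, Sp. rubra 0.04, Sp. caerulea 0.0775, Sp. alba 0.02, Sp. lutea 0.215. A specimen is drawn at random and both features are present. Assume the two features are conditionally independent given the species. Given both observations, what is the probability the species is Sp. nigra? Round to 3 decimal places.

0.123

Prior × likelihood for each hypothesis:
  Sp. viridis: 0.19 × 0.005 × 0.31 = 0.0002945
  Sp. nigra: 0.49 × 0.204 × 0.01 = 0.0009996
  Sp. rubra: 0.07 × 0.005 × 0.04 = 0.000014
  Sp. caerulea: 0.15 × 0.262 × 0.0775 = 0.00304575
  Sp. alba: 0.04 × 0.039 × 0.02 = 0.0000312
  Sp. lutea: 0.06 × 0.29 × 0.215 = 0.003741
Normalizing constant = 0.00812605.
P(Sp. nigra | evidence) = 0.0009996 / 0.00812605 ≈ 0.123.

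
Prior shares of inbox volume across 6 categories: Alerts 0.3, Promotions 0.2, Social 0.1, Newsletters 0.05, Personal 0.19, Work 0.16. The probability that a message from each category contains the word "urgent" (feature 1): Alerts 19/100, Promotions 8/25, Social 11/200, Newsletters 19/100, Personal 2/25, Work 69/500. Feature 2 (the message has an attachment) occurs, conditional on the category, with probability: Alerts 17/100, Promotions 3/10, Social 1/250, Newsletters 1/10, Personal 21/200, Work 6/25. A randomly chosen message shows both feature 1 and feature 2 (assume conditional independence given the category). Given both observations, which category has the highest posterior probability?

Promotions

Prior × likelihood for each hypothesis:
  Alerts: 0.3 × 0.19 × 0.17 = 0.00969
  Promotions: 0.2 × 0.32 × 0.3 = 0.0192
  Social: 0.1 × 0.055 × 0.004 = 0.000022
  Newsletters: 0.05 × 0.19 × 0.1 = 0.00095
  Personal: 0.19 × 0.08 × 0.105 = 0.001596
  Work: 0.16 × 0.138 × 0.24 = 0.0052992
Sum = 0.0367572.
Largest term belongs to Promotions, so Promotions is most probable.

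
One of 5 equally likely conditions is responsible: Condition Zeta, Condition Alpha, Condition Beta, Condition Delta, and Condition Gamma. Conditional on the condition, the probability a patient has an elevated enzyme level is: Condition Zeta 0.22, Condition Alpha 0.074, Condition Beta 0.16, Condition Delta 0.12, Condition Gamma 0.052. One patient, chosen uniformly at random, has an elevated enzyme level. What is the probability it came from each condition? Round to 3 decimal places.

Condition Zeta 0.351, Condition Alpha 0.118, Condition Beta 0.256, Condition Delta 0.192, Condition Gamma 0.083

With a uniform prior (1/5 each), posterior ∝ likelihood:
  Condition Zeta: 0.22
  Condition Alpha: 0.074
  Condition Beta: 0.16
  Condition Delta: 0.12
  Condition Gamma: 0.052
Normalizing constant = 0.626.
P(Condition Zeta | elevated) = 0.22/0.626 ≈ 0.351
P(Condition Alpha | elevated) = 0.074/0.626 ≈ 0.118
P(Condition Beta | elevated) = 0.16/0.626 ≈ 0.256
P(Condition Delta | elevated) = 0.12/0.626 ≈ 0.192
P(Condition Gamma | elevated) = 0.052/0.626 ≈ 0.083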